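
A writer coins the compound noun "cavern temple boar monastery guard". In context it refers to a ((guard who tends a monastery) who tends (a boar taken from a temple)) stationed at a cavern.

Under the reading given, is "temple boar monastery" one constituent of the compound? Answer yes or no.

The top-level split is [cavern] [temple boar monastery guard]; the full structure is [cavern [[temple boar] [monastery guard]]].
"temple boar monastery" straddles a constituent boundary, so it is not a single unit.

no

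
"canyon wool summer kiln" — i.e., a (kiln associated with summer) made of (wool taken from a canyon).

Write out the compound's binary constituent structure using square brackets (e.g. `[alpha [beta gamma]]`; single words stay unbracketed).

The outermost head in the paraphrase is "kiln" (specifically "summer kiln"), modified by "canyon wool".
Inside "canyon wool": head "wool", modifier "canyon".
Inside "summer kiln": head "kiln", modifier "summer".
So the structure is [[canyon wool] [summer kiln]].

[[canyon wool] [summer kiln]]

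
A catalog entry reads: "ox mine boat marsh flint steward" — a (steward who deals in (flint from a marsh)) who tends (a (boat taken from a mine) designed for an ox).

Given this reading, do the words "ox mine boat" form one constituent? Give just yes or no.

The paraphrase groups the words so that "ox mine boat" is one unit: it corresponds to a single parenthesized sub-phrase.
The full structure is [[ox [mine boat]] [[marsh flint] steward]], in which [ox mine boat] is a constituent.

yes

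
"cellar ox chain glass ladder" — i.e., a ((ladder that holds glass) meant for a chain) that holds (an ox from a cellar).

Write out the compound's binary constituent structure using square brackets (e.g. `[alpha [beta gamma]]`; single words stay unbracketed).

[[cellar ox] [chain [glass ladder]]]

The outermost head in the paraphrase is "ladder" (specifically "chain glass ladder"), modified by "cellar ox".
Within "cellar ox", the head is "ox" and the modifier is "cellar".
Within "chain glass ladder", the head is "ladder" (specifically "glass ladder") and the modifier is "chain".
Within "glass ladder", the head is "ladder" and the modifier is "glass".
Assembled: [[cellar ox] [chain [glass ladder]]].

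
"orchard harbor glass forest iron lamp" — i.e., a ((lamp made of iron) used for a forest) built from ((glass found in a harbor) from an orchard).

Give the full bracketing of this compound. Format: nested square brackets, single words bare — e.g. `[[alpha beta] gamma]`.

At the top level: head "lamp" (specifically "forest iron lamp"); modifier "orchard harbor glass".
Within "orchard harbor glass", the head is "glass" (specifically "harbor glass") and the modifier is "orchard".
Within "harbor glass", the head is "glass" and the modifier is "harbor".
Within "forest iron lamp", the head is "lamp" (specifically "iron lamp") and the modifier is "forest".
Within "iron lamp", the head is "lamp" and the modifier is "iron".
Assembled: [[orchard [harbor glass]] [forest [iron lamp]]].

[[orchard [harbor glass]] [forest [iron lamp]]]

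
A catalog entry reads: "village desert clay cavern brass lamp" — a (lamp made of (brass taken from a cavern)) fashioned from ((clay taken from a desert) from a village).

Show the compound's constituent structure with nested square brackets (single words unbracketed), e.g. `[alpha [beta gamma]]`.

[[village [desert clay]] [[cavern brass] lamp]]

Overall it is a kind of lamp (specifically "cavern brass lamp"); the modifier is "village desert clay".
Within "village desert clay", the head is "clay" (specifically "desert clay") and the modifier is "village".
Within "desert clay", the head is "clay" and the modifier is "desert".
Within "cavern brass lamp", the head is "lamp" and the modifier is "cavern brass".
Within "cavern brass", the head is "brass" and the modifier is "cavern".
Putting it together: [[village [desert clay]] [[cavern brass] lamp]].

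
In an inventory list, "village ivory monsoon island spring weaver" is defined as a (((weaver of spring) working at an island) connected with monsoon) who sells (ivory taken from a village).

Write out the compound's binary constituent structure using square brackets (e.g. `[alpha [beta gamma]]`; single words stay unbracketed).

[[village ivory] [monsoon [island [spring weaver]]]]

At the top level: head "weaver" (specifically "monsoon island spring weaver"); modifier "village ivory".
Inside "village ivory": head "ivory", modifier "village".
Inside "monsoon island spring weaver": head "weaver" (specifically "island spring weaver"), modifier "monsoon".
Inside "island spring weaver": head "weaver" (specifically "spring weaver"), modifier "island".
Inside "spring weaver": head "weaver", modifier "spring".
Putting it together: [[village ivory] [monsoon [island [spring weaver]]]].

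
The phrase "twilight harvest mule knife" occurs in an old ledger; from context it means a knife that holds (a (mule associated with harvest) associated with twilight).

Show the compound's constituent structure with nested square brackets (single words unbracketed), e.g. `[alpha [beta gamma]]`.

Overall it is a kind of knife; the modifier is "twilight harvest mule".
Inside "twilight harvest mule": head "mule" (specifically "harvest mule"), modifier "twilight".
Inside "harvest mule": head "mule", modifier "harvest".
Putting it together: [[twilight [harvest mule]] knife].

[[twilight [harvest mule]] knife]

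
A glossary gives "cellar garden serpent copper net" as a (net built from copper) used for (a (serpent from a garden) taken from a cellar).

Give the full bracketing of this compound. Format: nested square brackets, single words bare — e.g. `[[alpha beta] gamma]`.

Overall it is a kind of net (specifically "copper net"); the modifier is "cellar garden serpent".
"cellar garden serpent" → head "serpent" (specifically "garden serpent"), modifier "cellar".
"garden serpent" → head "serpent", modifier "garden".
"copper net" → head "net", modifier "copper".
Assembled: [[cellar [garden serpent]] [copper net]].

[[cellar [garden serpent]] [copper net]]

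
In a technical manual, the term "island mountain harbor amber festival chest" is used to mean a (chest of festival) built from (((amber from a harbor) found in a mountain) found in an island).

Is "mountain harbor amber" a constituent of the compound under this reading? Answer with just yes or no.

The paraphrase groups the words so that "mountain harbor amber" is one unit: it corresponds to a single parenthesized sub-phrase.
The full structure is [[island [mountain [harbor amber]]] [festival chest]], in which [mountain harbor amber] is a constituent.

yes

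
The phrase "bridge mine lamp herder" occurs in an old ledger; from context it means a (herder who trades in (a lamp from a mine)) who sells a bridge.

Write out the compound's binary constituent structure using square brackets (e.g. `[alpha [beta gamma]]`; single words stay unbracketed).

The outermost head in the paraphrase is "herder" (specifically "mine lamp herder"), modified by "bridge".
Inside "mine lamp herder": head "herder", modifier "mine lamp".
Inside "mine lamp": head "lamp", modifier "mine".
Putting it together: [bridge [[mine lamp] herder]].

[bridge [[mine lamp] herder]]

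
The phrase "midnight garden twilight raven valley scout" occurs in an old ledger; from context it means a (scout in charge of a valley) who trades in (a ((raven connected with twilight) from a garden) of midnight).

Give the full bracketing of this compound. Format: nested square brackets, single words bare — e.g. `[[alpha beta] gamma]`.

Overall it is a kind of scout (specifically "valley scout"); the modifier is "midnight garden twilight raven".
Within "midnight garden twilight raven", the head is "raven" (specifically "garden twilight raven") and the modifier is "midnight".
Within "garden twilight raven", the head is "raven" (specifically "twilight raven") and the modifier is "garden".
Within "twilight raven", the head is "raven" and the modifier is "twilight".
Within "valley scout", the head is "scout" and the modifier is "valley".
Assembled: [[midnight [garden [twilight raven]]] [valley scout]].

[[midnight [garden [twilight raven]]] [valley scout]]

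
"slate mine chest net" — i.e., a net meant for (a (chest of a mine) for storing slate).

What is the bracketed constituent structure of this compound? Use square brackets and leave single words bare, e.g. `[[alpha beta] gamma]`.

Overall it is a kind of net; the modifier is "slate mine chest".
"slate mine chest" → head "chest" (specifically "mine chest"), modifier "slate".
"mine chest" → head "chest", modifier "mine".
So the structure is [[slate [mine chest]] net].

[[slate [mine chest]] net]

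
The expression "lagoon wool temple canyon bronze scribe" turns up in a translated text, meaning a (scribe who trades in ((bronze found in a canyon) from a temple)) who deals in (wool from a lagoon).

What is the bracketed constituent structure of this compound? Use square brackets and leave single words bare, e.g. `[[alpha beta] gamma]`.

[[lagoon wool] [[temple [canyon bronze]] scribe]]

At the top level: head "scribe" (specifically "temple canyon bronze scribe"); modifier "lagoon wool".
Inside "lagoon wool": head "wool", modifier "lagoon".
Inside "temple canyon bronze scribe": head "scribe", modifier "temple canyon bronze".
Inside "temple canyon bronze": head "bronze" (specifically "canyon bronze"), modifier "temple".
Inside "canyon bronze": head "bronze", modifier "canyon".
Assembled: [[lagoon wool] [[temple [canyon bronze]] scribe]].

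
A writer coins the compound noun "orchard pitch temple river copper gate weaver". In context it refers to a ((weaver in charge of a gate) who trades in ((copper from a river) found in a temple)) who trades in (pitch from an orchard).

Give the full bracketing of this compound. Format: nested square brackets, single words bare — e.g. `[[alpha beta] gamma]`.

At the top level: head "weaver" (specifically "temple river copper gate weaver"); modifier "orchard pitch".
Within "orchard pitch", the head is "pitch" and the modifier is "orchard".
Within "temple river copper gate weaver", the head is "weaver" (specifically "gate weaver") and the modifier is "temple river copper".
Within "temple river copper", the head is "copper" (specifically "river copper") and the modifier is "temple".
Within "river copper", the head is "copper" and the modifier is "river".
Within "gate weaver", the head is "weaver" and the modifier is "gate".
Putting it together: [[orchard pitch] [[temple [river copper]] [gate weaver]]].

[[orchard pitch] [[temple [river copper]] [gate weaver]]]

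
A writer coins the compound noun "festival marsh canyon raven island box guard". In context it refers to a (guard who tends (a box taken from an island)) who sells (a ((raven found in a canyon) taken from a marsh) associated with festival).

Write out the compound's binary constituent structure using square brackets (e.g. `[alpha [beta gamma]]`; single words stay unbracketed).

At the top level: head "guard" (specifically "island box guard"); modifier "festival marsh canyon raven".
Within "festival marsh canyon raven", the head is "raven" (specifically "marsh canyon raven") and the modifier is "festival".
Within "marsh canyon raven", the head is "raven" (specifically "canyon raven") and the modifier is "marsh".
Within "canyon raven", the head is "raven" and the modifier is "canyon".
Within "island box guard", the head is "guard" and the modifier is "island box".
Within "island box", the head is "box" and the modifier is "island".
Putting it together: [[festival [marsh [canyon raven]]] [[island box] guard]].

[[festival [marsh [canyon raven]]] [[island box] guard]]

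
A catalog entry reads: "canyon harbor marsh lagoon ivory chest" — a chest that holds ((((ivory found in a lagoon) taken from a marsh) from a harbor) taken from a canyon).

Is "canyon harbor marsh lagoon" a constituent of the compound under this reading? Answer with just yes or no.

no

The top-level split is [canyon harbor marsh lagoon ivory] [chest]; the full structure is [[canyon [harbor [marsh [lagoon ivory]]]] chest].
"canyon harbor marsh lagoon" straddles a constituent boundary, so it is not a single unit.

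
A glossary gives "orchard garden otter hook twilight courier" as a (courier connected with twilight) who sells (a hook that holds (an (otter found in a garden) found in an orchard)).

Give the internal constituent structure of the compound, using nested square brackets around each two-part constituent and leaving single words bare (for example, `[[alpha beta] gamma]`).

[[[orchard [garden otter]] hook] [twilight courier]]

Overall it is a kind of courier (specifically "twilight courier"); the modifier is "orchard garden otter hook".
Inside "orchard garden otter hook": head "hook", modifier "orchard garden otter".
Inside "orchard garden otter": head "otter" (specifically "garden otter"), modifier "orchard".
Inside "garden otter": head "otter", modifier "garden".
Inside "twilight courier": head "courier", modifier "twilight".
Assembled: [[[orchard [garden otter]] hook] [twilight courier]].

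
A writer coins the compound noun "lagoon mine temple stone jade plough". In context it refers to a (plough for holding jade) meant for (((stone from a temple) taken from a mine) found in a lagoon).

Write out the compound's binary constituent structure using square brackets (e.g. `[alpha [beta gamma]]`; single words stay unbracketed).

[[lagoon [mine [temple stone]]] [jade plough]]

Overall it is a kind of plough (specifically "jade plough"); the modifier is "lagoon mine temple stone".
Inside "lagoon mine temple stone": head "stone" (specifically "mine temple stone"), modifier "lagoon".
Inside "mine temple stone": head "stone" (specifically "temple stone"), modifier "mine".
Inside "temple stone": head "stone", modifier "temple".
Inside "jade plough": head "plough", modifier "jade".
So the structure is [[lagoon [mine [temple stone]]] [jade plough]].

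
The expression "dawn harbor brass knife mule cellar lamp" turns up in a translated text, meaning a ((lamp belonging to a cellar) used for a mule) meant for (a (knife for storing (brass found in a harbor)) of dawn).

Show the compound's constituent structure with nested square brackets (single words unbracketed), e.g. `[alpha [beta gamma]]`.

[[dawn [[harbor brass] knife]] [mule [cellar lamp]]]

Overall it is a kind of lamp (specifically "mule cellar lamp"); the modifier is "dawn harbor brass knife".
Within "dawn harbor brass knife", the head is "knife" (specifically "harbor brass knife") and the modifier is "dawn".
Within "harbor brass knife", the head is "knife" and the modifier is "harbor brass".
Within "harbor brass", the head is "brass" and the modifier is "harbor".
Within "mule cellar lamp", the head is "lamp" (specifically "cellar lamp") and the modifier is "mule".
Within "cellar lamp", the head is "lamp" and the modifier is "cellar".
Assembled: [[dawn [[harbor brass] knife]] [mule [cellar lamp]]].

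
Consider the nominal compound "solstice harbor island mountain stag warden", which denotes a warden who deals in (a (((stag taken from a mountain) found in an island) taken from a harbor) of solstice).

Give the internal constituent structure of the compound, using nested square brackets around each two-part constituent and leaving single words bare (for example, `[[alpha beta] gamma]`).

Overall it is a kind of warden; the modifier is "solstice harbor island mountain stag".
Inside "solstice harbor island mountain stag": head "stag" (specifically "harbor island mountain stag"), modifier "solstice".
Inside "harbor island mountain stag": head "stag" (specifically "island mountain stag"), modifier "harbor".
Inside "island mountain stag": head "stag" (specifically "mountain stag"), modifier "island".
Inside "mountain stag": head "stag", modifier "mountain".
Assembled: [[solstice [harbor [island [mountain stag]]]] warden].

[[solstice [harbor [island [mountain stag]]]] warden]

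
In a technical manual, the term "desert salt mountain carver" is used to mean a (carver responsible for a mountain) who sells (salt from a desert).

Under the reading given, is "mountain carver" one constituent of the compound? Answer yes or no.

yes

The paraphrase groups the words so that "mountain carver" is one unit: it corresponds to a single parenthesized sub-phrase.
The full structure is [[desert salt] [mountain carver]], in which [mountain carver] is a constituent.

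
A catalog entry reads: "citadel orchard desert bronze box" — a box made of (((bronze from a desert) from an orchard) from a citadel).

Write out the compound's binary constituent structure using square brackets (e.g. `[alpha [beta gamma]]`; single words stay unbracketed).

[[citadel [orchard [desert bronze]]] box]

Whole compound: head "box", modifier "citadel orchard desert bronze".
Inside "citadel orchard desert bronze": head "bronze" (specifically "orchard desert bronze"), modifier "citadel".
Inside "orchard desert bronze": head "bronze" (specifically "desert bronze"), modifier "orchard".
Inside "desert bronze": head "bronze", modifier "desert".
So the structure is [[citadel [orchard [desert bronze]]] box].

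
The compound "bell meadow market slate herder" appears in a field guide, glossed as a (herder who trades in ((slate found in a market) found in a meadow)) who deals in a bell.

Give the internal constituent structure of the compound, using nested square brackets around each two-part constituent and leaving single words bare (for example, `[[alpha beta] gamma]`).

Overall it is a kind of herder (specifically "meadow market slate herder"); the modifier is "bell".
Inside "meadow market slate herder": head "herder", modifier "meadow market slate".
Inside "meadow market slate": head "slate" (specifically "market slate"), modifier "meadow".
Inside "market slate": head "slate", modifier "market".
Assembled: [bell [[meadow [market slate]] herder]].

[bell [[meadow [market slate]] herder]]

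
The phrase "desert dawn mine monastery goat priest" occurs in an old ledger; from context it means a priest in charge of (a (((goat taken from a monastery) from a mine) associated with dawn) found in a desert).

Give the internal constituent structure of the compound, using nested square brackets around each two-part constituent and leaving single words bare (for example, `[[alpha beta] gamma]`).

At the top level: head "priest"; modifier "desert dawn mine monastery goat".
"desert dawn mine monastery goat" → head "goat" (specifically "dawn mine monastery goat"), modifier "desert".
"dawn mine monastery goat" → head "goat" (specifically "mine monastery goat"), modifier "dawn".
"mine monastery goat" → head "goat" (specifically "monastery goat"), modifier "mine".
"monastery goat" → head "goat", modifier "monastery".
So the structure is [[desert [dawn [mine [monastery goat]]]] priest].

[[desert [dawn [mine [monastery goat]]]] priest]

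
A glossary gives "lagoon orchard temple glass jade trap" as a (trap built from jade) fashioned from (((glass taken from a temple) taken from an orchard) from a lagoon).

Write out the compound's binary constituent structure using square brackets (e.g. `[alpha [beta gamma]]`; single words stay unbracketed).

[[lagoon [orchard [temple glass]]] [jade trap]]

At the top level: head "trap" (specifically "jade trap"); modifier "lagoon orchard temple glass".
Inside "lagoon orchard temple glass": head "glass" (specifically "orchard temple glass"), modifier "lagoon".
Inside "orchard temple glass": head "glass" (specifically "temple glass"), modifier "orchard".
Inside "temple glass": head "glass", modifier "temple".
Inside "jade trap": head "trap", modifier "jade".
Putting it together: [[lagoon [orchard [temple glass]]] [jade trap]].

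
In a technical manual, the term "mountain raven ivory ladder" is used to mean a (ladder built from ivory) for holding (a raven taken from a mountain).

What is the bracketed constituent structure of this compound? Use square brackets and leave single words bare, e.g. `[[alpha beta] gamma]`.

Overall it is a kind of ladder (specifically "ivory ladder"); the modifier is "mountain raven".
Inside "mountain raven": head "raven", modifier "mountain".
Inside "ivory ladder": head "ladder", modifier "ivory".
Putting it together: [[mountain raven] [ivory ladder]].

[[mountain raven] [ivory ladder]]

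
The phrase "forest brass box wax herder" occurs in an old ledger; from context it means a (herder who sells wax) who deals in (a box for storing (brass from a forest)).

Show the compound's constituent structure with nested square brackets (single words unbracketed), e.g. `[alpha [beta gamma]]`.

[[[forest brass] box] [wax herder]]

At the top level: head "herder" (specifically "wax herder"); modifier "forest brass box".
"forest brass box" → head "box", modifier "forest brass".
"forest brass" → head "brass", modifier "forest".
"wax herder" → head "herder", modifier "wax".
So the structure is [[[forest brass] box] [wax herder]].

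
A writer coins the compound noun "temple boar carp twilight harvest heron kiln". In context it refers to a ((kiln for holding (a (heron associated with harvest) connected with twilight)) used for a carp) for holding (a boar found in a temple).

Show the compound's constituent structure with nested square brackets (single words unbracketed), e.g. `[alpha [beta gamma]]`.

[[temple boar] [carp [[twilight [harvest heron]] kiln]]]

Whole compound: head "kiln" (specifically "carp twilight harvest heron kiln"), modifier "temple boar".
Within "temple boar", the head is "boar" and the modifier is "temple".
Within "carp twilight harvest heron kiln", the head is "kiln" (specifically "twilight harvest heron kiln") and the modifier is "carp".
Within "twilight harvest heron kiln", the head is "kiln" and the modifier is "twilight harvest heron".
Within "twilight harvest heron", the head is "heron" (specifically "harvest heron") and the modifier is "twilight".
Within "harvest heron", the head is "heron" and the modifier is "harvest".
Putting it together: [[temple boar] [carp [[twilight [harvest heron]] kiln]]].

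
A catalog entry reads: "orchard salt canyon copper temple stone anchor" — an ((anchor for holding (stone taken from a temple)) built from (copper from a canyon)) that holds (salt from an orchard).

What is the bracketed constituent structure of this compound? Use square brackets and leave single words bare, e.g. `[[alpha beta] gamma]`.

The outermost head in the paraphrase is "anchor" (specifically "canyon copper temple stone anchor"), modified by "orchard salt".
"orchard salt" → head "salt", modifier "orchard".
"canyon copper temple stone anchor" → head "anchor" (specifically "temple stone anchor"), modifier "canyon copper".
"canyon copper" → head "copper", modifier "canyon".
"temple stone anchor" → head "anchor", modifier "temple stone".
"temple stone" → head "stone", modifier "temple".
Assembled: [[orchard salt] [[canyon copper] [[temple stone] anchor]]].

[[orchard salt] [[canyon copper] [[temple stone] anchor]]]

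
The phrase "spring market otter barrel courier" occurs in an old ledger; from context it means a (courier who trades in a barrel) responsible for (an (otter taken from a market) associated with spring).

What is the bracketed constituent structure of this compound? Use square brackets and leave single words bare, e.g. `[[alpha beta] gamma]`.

At the top level: head "courier" (specifically "barrel courier"); modifier "spring market otter".
Within "spring market otter", the head is "otter" (specifically "market otter") and the modifier is "spring".
Within "market otter", the head is "otter" and the modifier is "market".
Within "barrel courier", the head is "courier" and the modifier is "barrel".
Assembled: [[spring [market otter]] [barrel courier]].

[[spring [market otter]] [barrel courier]]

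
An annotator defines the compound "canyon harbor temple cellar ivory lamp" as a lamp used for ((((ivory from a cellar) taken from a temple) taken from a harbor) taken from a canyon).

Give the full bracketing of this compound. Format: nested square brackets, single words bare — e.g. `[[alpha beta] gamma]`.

Overall it is a kind of lamp; the modifier is "canyon harbor temple cellar ivory".
Within "canyon harbor temple cellar ivory", the head is "ivory" (specifically "harbor temple cellar ivory") and the modifier is "canyon".
Within "harbor temple cellar ivory", the head is "ivory" (specifically "temple cellar ivory") and the modifier is "harbor".
Within "temple cellar ivory", the head is "ivory" (specifically "cellar ivory") and the modifier is "temple".
Within "cellar ivory", the head is "ivory" and the modifier is "cellar".
Assembled: [[canyon [harbor [temple [cellar ivory]]]] lamp].

[[canyon [harbor [temple [cellar ivory]]]] lamp]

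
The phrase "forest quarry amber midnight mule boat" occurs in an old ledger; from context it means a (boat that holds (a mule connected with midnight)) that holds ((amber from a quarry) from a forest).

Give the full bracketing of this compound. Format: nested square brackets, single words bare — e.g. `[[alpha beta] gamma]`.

Whole compound: head "boat" (specifically "midnight mule boat"), modifier "forest quarry amber".
"forest quarry amber" → head "amber" (specifically "quarry amber"), modifier "forest".
"quarry amber" → head "amber", modifier "quarry".
"midnight mule boat" → head "boat", modifier "midnight mule".
"midnight mule" → head "mule", modifier "midnight".
Putting it together: [[forest [quarry amber]] [[midnight mule] boat]].

[[forest [quarry amber]] [[midnight mule] boat]]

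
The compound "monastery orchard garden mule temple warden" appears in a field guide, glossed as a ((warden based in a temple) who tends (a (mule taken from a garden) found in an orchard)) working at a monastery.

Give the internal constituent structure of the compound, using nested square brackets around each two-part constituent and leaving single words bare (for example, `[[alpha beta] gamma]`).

[monastery [[orchard [garden mule]] [temple warden]]]

Overall it is a kind of warden (specifically "orchard garden mule temple warden"); the modifier is "monastery".
Inside "orchard garden mule temple warden": head "warden" (specifically "temple warden"), modifier "orchard garden mule".
Inside "orchard garden mule": head "mule" (specifically "garden mule"), modifier "orchard".
Inside "garden mule": head "mule", modifier "garden".
Inside "temple warden": head "warden", modifier "temple".
So the structure is [monastery [[orchard [garden mule]] [temple warden]]].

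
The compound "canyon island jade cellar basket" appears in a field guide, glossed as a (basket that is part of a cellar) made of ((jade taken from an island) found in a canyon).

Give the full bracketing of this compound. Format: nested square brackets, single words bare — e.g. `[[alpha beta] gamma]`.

Overall it is a kind of basket (specifically "cellar basket"); the modifier is "canyon island jade".
"canyon island jade" → head "jade" (specifically "island jade"), modifier "canyon".
"island jade" → head "jade", modifier "island".
"cellar basket" → head "basket", modifier "cellar".
Putting it together: [[canyon [island jade]] [cellar basket]].

[[canyon [island jade]] [cellar basket]]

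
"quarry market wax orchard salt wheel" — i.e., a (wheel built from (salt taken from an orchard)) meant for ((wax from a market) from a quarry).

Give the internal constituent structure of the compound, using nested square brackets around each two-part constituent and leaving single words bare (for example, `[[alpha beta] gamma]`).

[[quarry [market wax]] [[orchard salt] wheel]]

Overall it is a kind of wheel (specifically "orchard salt wheel"); the modifier is "quarry market wax".
Within "quarry market wax", the head is "wax" (specifically "market wax") and the modifier is "quarry".
Within "market wax", the head is "wax" and the modifier is "market".
Within "orchard salt wheel", the head is "wheel" and the modifier is "orchard salt".
Within "orchard salt", the head is "salt" and the modifier is "orchard".
So the structure is [[quarry [market wax]] [[orchard salt] wheel]].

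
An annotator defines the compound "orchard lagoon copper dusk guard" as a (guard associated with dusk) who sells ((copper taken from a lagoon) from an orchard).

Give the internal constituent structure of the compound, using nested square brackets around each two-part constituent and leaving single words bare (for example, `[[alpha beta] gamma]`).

[[orchard [lagoon copper]] [dusk guard]]

At the top level: head "guard" (specifically "dusk guard"); modifier "orchard lagoon copper".
Inside "orchard lagoon copper": head "copper" (specifically "lagoon copper"), modifier "orchard".
Inside "lagoon copper": head "copper", modifier "lagoon".
Inside "dusk guard": head "guard", modifier "dusk".
So the structure is [[orchard [lagoon copper]] [dusk guard]].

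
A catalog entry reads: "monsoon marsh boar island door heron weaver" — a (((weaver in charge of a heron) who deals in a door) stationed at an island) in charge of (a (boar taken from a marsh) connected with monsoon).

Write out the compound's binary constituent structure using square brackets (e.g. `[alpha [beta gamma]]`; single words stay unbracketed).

Whole compound: head "weaver" (specifically "island door heron weaver"), modifier "monsoon marsh boar".
Inside "monsoon marsh boar": head "boar" (specifically "marsh boar"), modifier "monsoon".
Inside "marsh boar": head "boar", modifier "marsh".
Inside "island door heron weaver": head "weaver" (specifically "door heron weaver"), modifier "island".
Inside "door heron weaver": head "weaver" (specifically "heron weaver"), modifier "door".
Inside "heron weaver": head "weaver", modifier "heron".
Assembled: [[monsoon [marsh boar]] [island [door [heron weaver]]]].

[[monsoon [marsh boar]] [island [door [heron weaver]]]]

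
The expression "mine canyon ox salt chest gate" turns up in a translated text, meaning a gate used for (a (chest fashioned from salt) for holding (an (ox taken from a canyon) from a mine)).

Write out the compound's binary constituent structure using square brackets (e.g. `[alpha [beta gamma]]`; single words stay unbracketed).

[[[mine [canyon ox]] [salt chest]] gate]

At the top level: head "gate"; modifier "mine canyon ox salt chest".
"mine canyon ox salt chest" → head "chest" (specifically "salt chest"), modifier "mine canyon ox".
"mine canyon ox" → head "ox" (specifically "canyon ox"), modifier "mine".
"canyon ox" → head "ox", modifier "canyon".
"salt chest" → head "chest", modifier "salt".
Putting it together: [[[mine [canyon ox]] [salt chest]] gate].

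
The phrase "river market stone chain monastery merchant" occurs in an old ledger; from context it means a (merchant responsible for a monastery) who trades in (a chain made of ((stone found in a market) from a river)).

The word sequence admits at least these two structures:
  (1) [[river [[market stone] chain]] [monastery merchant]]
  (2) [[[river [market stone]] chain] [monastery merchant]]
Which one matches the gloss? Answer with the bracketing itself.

The paraphrase's head is the "merchant" part ("monastery merchant"); its modifier is "river market stone chain".
That top-level split, carried through the inner groups, gives [[[river [market stone]] chain] [monastery merchant]].

[[[river [market stone]] chain] [monastery merchant]]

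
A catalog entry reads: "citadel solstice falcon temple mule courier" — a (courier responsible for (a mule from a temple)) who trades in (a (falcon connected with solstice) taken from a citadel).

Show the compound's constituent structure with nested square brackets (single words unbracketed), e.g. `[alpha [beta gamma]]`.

At the top level: head "courier" (specifically "temple mule courier"); modifier "citadel solstice falcon".
"citadel solstice falcon" → head "falcon" (specifically "solstice falcon"), modifier "citadel".
"solstice falcon" → head "falcon", modifier "solstice".
"temple mule courier" → head "courier", modifier "temple mule".
"temple mule" → head "mule", modifier "temple".
Putting it together: [[citadel [solstice falcon]] [[temple mule] courier]].

[[citadel [solstice falcon]] [[temple mule] courier]]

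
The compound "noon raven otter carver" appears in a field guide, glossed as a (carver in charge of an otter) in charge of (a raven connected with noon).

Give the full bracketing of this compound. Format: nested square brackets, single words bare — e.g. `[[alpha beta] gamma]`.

[[noon raven] [otter carver]]

Whole compound: head "carver" (specifically "otter carver"), modifier "noon raven".
Inside "noon raven": head "raven", modifier "noon".
Inside "otter carver": head "carver", modifier "otter".
Putting it together: [[noon raven] [otter carver]].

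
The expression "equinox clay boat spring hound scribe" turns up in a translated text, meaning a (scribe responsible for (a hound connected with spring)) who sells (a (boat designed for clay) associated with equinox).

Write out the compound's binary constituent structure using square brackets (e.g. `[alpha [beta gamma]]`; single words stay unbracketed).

Whole compound: head "scribe" (specifically "spring hound scribe"), modifier "equinox clay boat".
Inside "equinox clay boat": head "boat" (specifically "clay boat"), modifier "equinox".
Inside "clay boat": head "boat", modifier "clay".
Inside "spring hound scribe": head "scribe", modifier "spring hound".
Inside "spring hound": head "hound", modifier "spring".
Putting it together: [[equinox [clay boat]] [[spring hound] scribe]].

[[equinox [clay boat]] [[spring hound] scribe]]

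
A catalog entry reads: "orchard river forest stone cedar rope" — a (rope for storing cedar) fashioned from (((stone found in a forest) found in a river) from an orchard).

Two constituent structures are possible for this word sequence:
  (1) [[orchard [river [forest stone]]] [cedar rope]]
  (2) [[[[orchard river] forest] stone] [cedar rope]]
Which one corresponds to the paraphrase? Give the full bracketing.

The paraphrase's head is the "rope" part ("cedar rope"); its modifier is "orchard river forest stone".
That top-level split, carried through the inner groups, gives [[orchard [river [forest stone]]] [cedar rope]].

[[orchard [river [forest stone]]] [cedar rope]]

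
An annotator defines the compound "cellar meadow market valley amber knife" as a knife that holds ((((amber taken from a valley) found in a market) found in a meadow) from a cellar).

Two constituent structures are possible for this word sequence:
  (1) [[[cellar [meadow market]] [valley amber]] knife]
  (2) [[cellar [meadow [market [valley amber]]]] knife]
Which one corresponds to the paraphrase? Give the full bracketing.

[[cellar [meadow [market [valley amber]]]] knife]

The paraphrase's head is the "knife" part ("knife"); its modifier is "cellar meadow market valley amber".
That top-level split, carried through the inner groups, gives [[cellar [meadow [market [valley amber]]]] knife].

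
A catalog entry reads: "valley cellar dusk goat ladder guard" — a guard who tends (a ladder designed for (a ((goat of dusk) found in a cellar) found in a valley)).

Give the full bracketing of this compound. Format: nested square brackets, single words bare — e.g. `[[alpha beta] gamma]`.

[[[valley [cellar [dusk goat]]] ladder] guard]

At the top level: head "guard"; modifier "valley cellar dusk goat ladder".
Within "valley cellar dusk goat ladder", the head is "ladder" and the modifier is "valley cellar dusk goat".
Within "valley cellar dusk goat", the head is "goat" (specifically "cellar dusk goat") and the modifier is "valley".
Within "cellar dusk goat", the head is "goat" (specifically "dusk goat") and the modifier is "cellar".
Within "dusk goat", the head is "goat" and the modifier is "dusk".
So the structure is [[[valley [cellar [dusk goat]]] ladder] guard].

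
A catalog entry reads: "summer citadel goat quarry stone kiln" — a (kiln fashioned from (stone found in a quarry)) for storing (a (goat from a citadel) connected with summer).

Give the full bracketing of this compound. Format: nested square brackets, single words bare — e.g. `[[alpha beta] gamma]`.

[[summer [citadel goat]] [[quarry stone] kiln]]

The outermost head in the paraphrase is "kiln" (specifically "quarry stone kiln"), modified by "summer citadel goat".
"summer citadel goat" → head "goat" (specifically "citadel goat"), modifier "summer".
"citadel goat" → head "goat", modifier "citadel".
"quarry stone kiln" → head "kiln", modifier "quarry stone".
"quarry stone" → head "stone", modifier "quarry".
So the structure is [[summer [citadel goat]] [[quarry stone] kiln]].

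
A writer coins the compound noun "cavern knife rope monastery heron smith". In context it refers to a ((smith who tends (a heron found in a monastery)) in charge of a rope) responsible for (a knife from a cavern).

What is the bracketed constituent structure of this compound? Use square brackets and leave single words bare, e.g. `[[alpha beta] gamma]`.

The outermost head in the paraphrase is "smith" (specifically "rope monastery heron smith"), modified by "cavern knife".
Within "cavern knife", the head is "knife" and the modifier is "cavern".
Within "rope monastery heron smith", the head is "smith" (specifically "monastery heron smith") and the modifier is "rope".
Within "monastery heron smith", the head is "smith" and the modifier is "monastery heron".
Within "monastery heron", the head is "heron" and the modifier is "monastery".
Putting it together: [[cavern knife] [rope [[monastery heron] smith]]].

[[cavern knife] [rope [[monastery heron] smith]]]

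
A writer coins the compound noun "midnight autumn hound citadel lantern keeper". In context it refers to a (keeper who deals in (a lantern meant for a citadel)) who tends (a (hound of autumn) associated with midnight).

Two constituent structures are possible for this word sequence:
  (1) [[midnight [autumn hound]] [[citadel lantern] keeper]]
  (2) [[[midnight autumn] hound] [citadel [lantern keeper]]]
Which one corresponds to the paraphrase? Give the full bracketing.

[[midnight [autumn hound]] [[citadel lantern] keeper]]

The paraphrase's head is the "keeper" part ("citadel lantern keeper"); its modifier is "midnight autumn hound".
That top-level split, carried through the inner groups, gives [[midnight [autumn hound]] [[citadel lantern] keeper]].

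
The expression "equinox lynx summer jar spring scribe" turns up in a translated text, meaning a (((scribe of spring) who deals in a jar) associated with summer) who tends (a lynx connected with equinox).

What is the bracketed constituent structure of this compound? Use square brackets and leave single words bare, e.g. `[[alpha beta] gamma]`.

At the top level: head "scribe" (specifically "summer jar spring scribe"); modifier "equinox lynx".
"equinox lynx" → head "lynx", modifier "equinox".
"summer jar spring scribe" → head "scribe" (specifically "jar spring scribe"), modifier "summer".
"jar spring scribe" → head "scribe" (specifically "spring scribe"), modifier "jar".
"spring scribe" → head "scribe", modifier "spring".
So the structure is [[equinox lynx] [summer [jar [spring scribe]]]].

[[equinox lynx] [summer [jar [spring scribe]]]]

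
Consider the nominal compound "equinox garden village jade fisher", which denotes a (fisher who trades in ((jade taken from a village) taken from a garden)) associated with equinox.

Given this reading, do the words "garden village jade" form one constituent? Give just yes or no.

yes

The paraphrase groups the words so that "garden village jade" is one unit: it corresponds to a single parenthesized sub-phrase.
The full structure is [equinox [[garden [village jade]] fisher]], in which [garden village jade] is a constituent.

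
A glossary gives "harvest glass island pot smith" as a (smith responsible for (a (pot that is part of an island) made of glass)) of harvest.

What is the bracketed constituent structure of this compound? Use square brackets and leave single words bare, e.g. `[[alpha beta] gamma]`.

[harvest [[glass [island pot]] smith]]

The outermost head in the paraphrase is "smith" (specifically "glass island pot smith"), modified by "harvest".
"glass island pot smith" → head "smith", modifier "glass island pot".
"glass island pot" → head "pot" (specifically "island pot"), modifier "glass".
"island pot" → head "pot", modifier "island".
Putting it together: [harvest [[glass [island pot]] smith]].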